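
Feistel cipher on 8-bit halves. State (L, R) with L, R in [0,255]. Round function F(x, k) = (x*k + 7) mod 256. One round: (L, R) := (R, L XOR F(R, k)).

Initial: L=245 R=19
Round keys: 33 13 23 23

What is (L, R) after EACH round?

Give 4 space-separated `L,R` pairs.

Answer: 19,143 143,89 89,137 137,15

Derivation:
Round 1 (k=33): L=19 R=143
Round 2 (k=13): L=143 R=89
Round 3 (k=23): L=89 R=137
Round 4 (k=23): L=137 R=15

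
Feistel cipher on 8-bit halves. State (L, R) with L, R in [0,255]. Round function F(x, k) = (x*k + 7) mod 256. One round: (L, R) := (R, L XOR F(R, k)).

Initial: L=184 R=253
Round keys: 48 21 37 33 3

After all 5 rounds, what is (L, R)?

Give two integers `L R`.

Round 1 (k=48): L=253 R=207
Round 2 (k=21): L=207 R=255
Round 3 (k=37): L=255 R=45
Round 4 (k=33): L=45 R=43
Round 5 (k=3): L=43 R=165

Answer: 43 165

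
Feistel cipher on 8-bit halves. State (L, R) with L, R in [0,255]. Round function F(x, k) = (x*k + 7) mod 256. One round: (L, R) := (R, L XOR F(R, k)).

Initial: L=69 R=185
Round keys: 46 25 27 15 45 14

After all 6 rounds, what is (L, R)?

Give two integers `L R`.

Answer: 78 243

Derivation:
Round 1 (k=46): L=185 R=0
Round 2 (k=25): L=0 R=190
Round 3 (k=27): L=190 R=17
Round 4 (k=15): L=17 R=184
Round 5 (k=45): L=184 R=78
Round 6 (k=14): L=78 R=243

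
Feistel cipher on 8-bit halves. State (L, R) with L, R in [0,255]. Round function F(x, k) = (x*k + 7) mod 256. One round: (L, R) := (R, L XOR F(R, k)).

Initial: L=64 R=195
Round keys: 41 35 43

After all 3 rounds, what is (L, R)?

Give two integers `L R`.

Answer: 142 227

Derivation:
Round 1 (k=41): L=195 R=2
Round 2 (k=35): L=2 R=142
Round 3 (k=43): L=142 R=227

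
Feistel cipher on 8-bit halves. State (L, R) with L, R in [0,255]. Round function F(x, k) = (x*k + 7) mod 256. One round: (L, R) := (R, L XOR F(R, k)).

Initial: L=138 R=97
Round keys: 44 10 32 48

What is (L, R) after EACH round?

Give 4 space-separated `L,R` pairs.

Round 1 (k=44): L=97 R=57
Round 2 (k=10): L=57 R=32
Round 3 (k=32): L=32 R=62
Round 4 (k=48): L=62 R=135

Answer: 97,57 57,32 32,62 62,135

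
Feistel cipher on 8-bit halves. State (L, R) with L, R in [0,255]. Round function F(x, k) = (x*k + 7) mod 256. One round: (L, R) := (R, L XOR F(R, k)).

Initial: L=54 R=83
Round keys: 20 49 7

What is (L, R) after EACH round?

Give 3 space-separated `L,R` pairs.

Answer: 83,181 181,255 255,181

Derivation:
Round 1 (k=20): L=83 R=181
Round 2 (k=49): L=181 R=255
Round 3 (k=7): L=255 R=181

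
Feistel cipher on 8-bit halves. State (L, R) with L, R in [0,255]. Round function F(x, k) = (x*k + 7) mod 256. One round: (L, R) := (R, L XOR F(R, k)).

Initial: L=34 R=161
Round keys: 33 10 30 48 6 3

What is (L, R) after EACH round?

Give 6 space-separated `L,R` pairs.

Round 1 (k=33): L=161 R=234
Round 2 (k=10): L=234 R=138
Round 3 (k=30): L=138 R=217
Round 4 (k=48): L=217 R=61
Round 5 (k=6): L=61 R=172
Round 6 (k=3): L=172 R=54

Answer: 161,234 234,138 138,217 217,61 61,172 172,54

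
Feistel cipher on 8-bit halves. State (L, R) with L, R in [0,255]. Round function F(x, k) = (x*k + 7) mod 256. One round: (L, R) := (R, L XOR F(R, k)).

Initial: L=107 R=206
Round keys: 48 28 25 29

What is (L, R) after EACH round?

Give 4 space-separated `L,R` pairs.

Answer: 206,204 204,153 153,52 52,114

Derivation:
Round 1 (k=48): L=206 R=204
Round 2 (k=28): L=204 R=153
Round 3 (k=25): L=153 R=52
Round 4 (k=29): L=52 R=114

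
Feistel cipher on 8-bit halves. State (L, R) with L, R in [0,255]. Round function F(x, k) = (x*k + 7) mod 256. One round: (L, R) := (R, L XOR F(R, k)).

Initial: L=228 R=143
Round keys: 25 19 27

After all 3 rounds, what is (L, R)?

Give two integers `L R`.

Round 1 (k=25): L=143 R=26
Round 2 (k=19): L=26 R=122
Round 3 (k=27): L=122 R=255

Answer: 122 255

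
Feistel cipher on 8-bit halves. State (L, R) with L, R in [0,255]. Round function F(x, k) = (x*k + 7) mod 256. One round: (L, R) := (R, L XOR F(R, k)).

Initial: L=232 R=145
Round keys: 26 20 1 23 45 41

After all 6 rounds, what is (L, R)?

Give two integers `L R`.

Round 1 (k=26): L=145 R=41
Round 2 (k=20): L=41 R=170
Round 3 (k=1): L=170 R=152
Round 4 (k=23): L=152 R=5
Round 5 (k=45): L=5 R=112
Round 6 (k=41): L=112 R=242

Answer: 112 242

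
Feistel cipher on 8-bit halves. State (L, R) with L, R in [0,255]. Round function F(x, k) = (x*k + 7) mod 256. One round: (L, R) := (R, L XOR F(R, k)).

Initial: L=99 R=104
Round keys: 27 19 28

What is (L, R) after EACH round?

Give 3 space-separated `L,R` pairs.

Answer: 104,156 156,243 243,7

Derivation:
Round 1 (k=27): L=104 R=156
Round 2 (k=19): L=156 R=243
Round 3 (k=28): L=243 R=7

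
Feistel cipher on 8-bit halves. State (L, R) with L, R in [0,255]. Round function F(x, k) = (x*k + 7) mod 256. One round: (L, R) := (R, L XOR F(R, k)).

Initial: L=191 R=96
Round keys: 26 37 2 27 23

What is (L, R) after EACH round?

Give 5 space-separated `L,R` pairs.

Answer: 96,120 120,63 63,253 253,137 137,171

Derivation:
Round 1 (k=26): L=96 R=120
Round 2 (k=37): L=120 R=63
Round 3 (k=2): L=63 R=253
Round 4 (k=27): L=253 R=137
Round 5 (k=23): L=137 R=171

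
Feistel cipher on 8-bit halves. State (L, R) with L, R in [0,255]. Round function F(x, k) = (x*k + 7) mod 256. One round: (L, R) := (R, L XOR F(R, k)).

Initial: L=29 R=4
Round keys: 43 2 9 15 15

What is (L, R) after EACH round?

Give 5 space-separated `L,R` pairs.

Round 1 (k=43): L=4 R=174
Round 2 (k=2): L=174 R=103
Round 3 (k=9): L=103 R=8
Round 4 (k=15): L=8 R=24
Round 5 (k=15): L=24 R=103

Answer: 4,174 174,103 103,8 8,24 24,103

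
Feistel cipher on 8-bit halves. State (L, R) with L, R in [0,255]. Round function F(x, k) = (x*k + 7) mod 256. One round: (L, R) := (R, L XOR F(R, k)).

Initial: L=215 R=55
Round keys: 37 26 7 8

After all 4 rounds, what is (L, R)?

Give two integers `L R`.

Round 1 (k=37): L=55 R=45
Round 2 (k=26): L=45 R=174
Round 3 (k=7): L=174 R=228
Round 4 (k=8): L=228 R=137

Answer: 228 137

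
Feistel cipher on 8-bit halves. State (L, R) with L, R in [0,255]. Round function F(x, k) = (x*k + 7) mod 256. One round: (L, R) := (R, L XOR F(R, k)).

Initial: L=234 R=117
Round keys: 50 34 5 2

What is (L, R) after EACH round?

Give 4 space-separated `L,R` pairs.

Answer: 117,11 11,8 8,36 36,71

Derivation:
Round 1 (k=50): L=117 R=11
Round 2 (k=34): L=11 R=8
Round 3 (k=5): L=8 R=36
Round 4 (k=2): L=36 R=71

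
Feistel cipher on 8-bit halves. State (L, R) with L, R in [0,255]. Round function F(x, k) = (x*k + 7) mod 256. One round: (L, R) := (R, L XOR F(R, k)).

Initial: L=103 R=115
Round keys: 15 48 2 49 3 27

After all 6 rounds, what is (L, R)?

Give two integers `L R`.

Round 1 (k=15): L=115 R=163
Round 2 (k=48): L=163 R=228
Round 3 (k=2): L=228 R=108
Round 4 (k=49): L=108 R=87
Round 5 (k=3): L=87 R=96
Round 6 (k=27): L=96 R=112

Answer: 96 112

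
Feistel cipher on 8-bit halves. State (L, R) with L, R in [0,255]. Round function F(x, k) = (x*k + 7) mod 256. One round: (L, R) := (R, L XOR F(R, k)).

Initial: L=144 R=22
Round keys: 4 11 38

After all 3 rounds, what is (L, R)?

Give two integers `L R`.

Answer: 250 236

Derivation:
Round 1 (k=4): L=22 R=207
Round 2 (k=11): L=207 R=250
Round 3 (k=38): L=250 R=236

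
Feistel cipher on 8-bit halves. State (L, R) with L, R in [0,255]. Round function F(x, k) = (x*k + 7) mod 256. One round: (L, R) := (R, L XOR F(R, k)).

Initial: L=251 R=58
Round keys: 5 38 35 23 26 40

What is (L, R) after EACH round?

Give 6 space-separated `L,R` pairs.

Round 1 (k=5): L=58 R=210
Round 2 (k=38): L=210 R=9
Round 3 (k=35): L=9 R=144
Round 4 (k=23): L=144 R=254
Round 5 (k=26): L=254 R=67
Round 6 (k=40): L=67 R=129

Answer: 58,210 210,9 9,144 144,254 254,67 67,129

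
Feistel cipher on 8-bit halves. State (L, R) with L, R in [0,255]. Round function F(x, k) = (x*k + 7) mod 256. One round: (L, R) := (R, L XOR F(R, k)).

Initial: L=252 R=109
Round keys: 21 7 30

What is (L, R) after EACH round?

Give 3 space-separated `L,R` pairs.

Answer: 109,4 4,78 78,47

Derivation:
Round 1 (k=21): L=109 R=4
Round 2 (k=7): L=4 R=78
Round 3 (k=30): L=78 R=47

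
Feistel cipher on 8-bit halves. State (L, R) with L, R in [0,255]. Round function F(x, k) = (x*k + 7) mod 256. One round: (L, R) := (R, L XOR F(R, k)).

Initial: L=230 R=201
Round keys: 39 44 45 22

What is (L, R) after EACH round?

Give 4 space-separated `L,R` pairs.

Answer: 201,64 64,206 206,125 125,11

Derivation:
Round 1 (k=39): L=201 R=64
Round 2 (k=44): L=64 R=206
Round 3 (k=45): L=206 R=125
Round 4 (k=22): L=125 R=11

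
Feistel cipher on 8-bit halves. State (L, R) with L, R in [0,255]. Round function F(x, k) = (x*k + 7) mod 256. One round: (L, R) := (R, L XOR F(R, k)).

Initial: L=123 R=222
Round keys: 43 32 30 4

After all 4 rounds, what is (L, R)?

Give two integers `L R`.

Answer: 223 26

Derivation:
Round 1 (k=43): L=222 R=42
Round 2 (k=32): L=42 R=153
Round 3 (k=30): L=153 R=223
Round 4 (k=4): L=223 R=26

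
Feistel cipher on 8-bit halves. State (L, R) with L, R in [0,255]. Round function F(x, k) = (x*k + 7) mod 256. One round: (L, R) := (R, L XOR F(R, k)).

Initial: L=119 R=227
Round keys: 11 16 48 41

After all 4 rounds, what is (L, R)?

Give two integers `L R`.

Round 1 (k=11): L=227 R=191
Round 2 (k=16): L=191 R=20
Round 3 (k=48): L=20 R=120
Round 4 (k=41): L=120 R=43

Answer: 120 43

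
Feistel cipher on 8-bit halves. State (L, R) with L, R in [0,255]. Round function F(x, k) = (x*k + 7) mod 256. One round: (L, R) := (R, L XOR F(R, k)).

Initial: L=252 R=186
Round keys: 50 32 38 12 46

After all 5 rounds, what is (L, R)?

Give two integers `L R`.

Round 1 (k=50): L=186 R=167
Round 2 (k=32): L=167 R=93
Round 3 (k=38): L=93 R=114
Round 4 (k=12): L=114 R=2
Round 5 (k=46): L=2 R=17

Answer: 2 17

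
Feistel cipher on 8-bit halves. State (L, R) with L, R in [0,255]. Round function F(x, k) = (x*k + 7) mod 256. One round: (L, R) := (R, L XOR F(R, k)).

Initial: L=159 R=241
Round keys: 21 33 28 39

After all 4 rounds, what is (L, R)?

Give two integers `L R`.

Round 1 (k=21): L=241 R=83
Round 2 (k=33): L=83 R=75
Round 3 (k=28): L=75 R=104
Round 4 (k=39): L=104 R=148

Answer: 104 148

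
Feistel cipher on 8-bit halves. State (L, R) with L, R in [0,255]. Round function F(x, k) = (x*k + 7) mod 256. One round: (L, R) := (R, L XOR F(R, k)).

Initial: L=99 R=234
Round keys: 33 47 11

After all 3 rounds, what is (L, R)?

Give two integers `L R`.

Round 1 (k=33): L=234 R=82
Round 2 (k=47): L=82 R=255
Round 3 (k=11): L=255 R=174

Answer: 255 174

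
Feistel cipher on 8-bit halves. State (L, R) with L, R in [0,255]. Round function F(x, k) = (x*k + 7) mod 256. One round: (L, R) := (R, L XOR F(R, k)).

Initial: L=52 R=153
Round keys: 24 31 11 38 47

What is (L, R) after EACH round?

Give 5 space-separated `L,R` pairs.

Round 1 (k=24): L=153 R=107
Round 2 (k=31): L=107 R=101
Round 3 (k=11): L=101 R=53
Round 4 (k=38): L=53 R=128
Round 5 (k=47): L=128 R=178

Answer: 153,107 107,101 101,53 53,128 128,178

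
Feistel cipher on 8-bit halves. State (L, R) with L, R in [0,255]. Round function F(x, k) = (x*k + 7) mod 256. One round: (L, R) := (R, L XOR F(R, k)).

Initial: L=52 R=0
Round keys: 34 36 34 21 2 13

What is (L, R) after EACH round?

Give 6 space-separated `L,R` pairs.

Round 1 (k=34): L=0 R=51
Round 2 (k=36): L=51 R=51
Round 3 (k=34): L=51 R=254
Round 4 (k=21): L=254 R=238
Round 5 (k=2): L=238 R=29
Round 6 (k=13): L=29 R=110

Answer: 0,51 51,51 51,254 254,238 238,29 29,110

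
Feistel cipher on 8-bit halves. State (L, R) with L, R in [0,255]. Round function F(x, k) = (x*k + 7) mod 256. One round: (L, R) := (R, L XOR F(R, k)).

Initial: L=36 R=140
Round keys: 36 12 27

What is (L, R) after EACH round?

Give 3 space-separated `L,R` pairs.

Round 1 (k=36): L=140 R=147
Round 2 (k=12): L=147 R=103
Round 3 (k=27): L=103 R=119

Answer: 140,147 147,103 103,119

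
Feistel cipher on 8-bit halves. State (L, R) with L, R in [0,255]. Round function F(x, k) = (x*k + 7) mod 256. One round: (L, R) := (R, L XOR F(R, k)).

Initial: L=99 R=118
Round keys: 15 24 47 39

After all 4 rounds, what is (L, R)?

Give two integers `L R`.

Round 1 (k=15): L=118 R=146
Round 2 (k=24): L=146 R=193
Round 3 (k=47): L=193 R=228
Round 4 (k=39): L=228 R=2

Answer: 228 2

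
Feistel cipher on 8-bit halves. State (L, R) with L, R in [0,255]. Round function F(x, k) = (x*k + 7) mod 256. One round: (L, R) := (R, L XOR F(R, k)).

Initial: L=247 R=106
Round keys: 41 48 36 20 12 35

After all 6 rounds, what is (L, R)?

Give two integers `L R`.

Round 1 (k=41): L=106 R=246
Round 2 (k=48): L=246 R=77
Round 3 (k=36): L=77 R=45
Round 4 (k=20): L=45 R=198
Round 5 (k=12): L=198 R=98
Round 6 (k=35): L=98 R=171

Answer: 98 171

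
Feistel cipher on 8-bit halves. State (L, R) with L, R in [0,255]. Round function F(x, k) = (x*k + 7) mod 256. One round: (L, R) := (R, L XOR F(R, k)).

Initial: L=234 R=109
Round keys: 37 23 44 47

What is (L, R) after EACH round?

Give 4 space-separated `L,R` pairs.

Answer: 109,34 34,120 120,133 133,10

Derivation:
Round 1 (k=37): L=109 R=34
Round 2 (k=23): L=34 R=120
Round 3 (k=44): L=120 R=133
Round 4 (k=47): L=133 R=10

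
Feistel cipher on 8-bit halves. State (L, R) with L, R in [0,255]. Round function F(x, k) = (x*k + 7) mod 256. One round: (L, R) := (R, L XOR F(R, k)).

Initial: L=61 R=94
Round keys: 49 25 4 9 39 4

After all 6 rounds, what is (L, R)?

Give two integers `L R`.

Round 1 (k=49): L=94 R=56
Round 2 (k=25): L=56 R=33
Round 3 (k=4): L=33 R=179
Round 4 (k=9): L=179 R=115
Round 5 (k=39): L=115 R=63
Round 6 (k=4): L=63 R=112

Answer: 63 112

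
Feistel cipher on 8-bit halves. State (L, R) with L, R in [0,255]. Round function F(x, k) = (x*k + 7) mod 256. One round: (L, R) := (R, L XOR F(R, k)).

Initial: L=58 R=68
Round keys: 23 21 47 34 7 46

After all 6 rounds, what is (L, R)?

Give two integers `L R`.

Answer: 130 16

Derivation:
Round 1 (k=23): L=68 R=25
Round 2 (k=21): L=25 R=80
Round 3 (k=47): L=80 R=174
Round 4 (k=34): L=174 R=115
Round 5 (k=7): L=115 R=130
Round 6 (k=46): L=130 R=16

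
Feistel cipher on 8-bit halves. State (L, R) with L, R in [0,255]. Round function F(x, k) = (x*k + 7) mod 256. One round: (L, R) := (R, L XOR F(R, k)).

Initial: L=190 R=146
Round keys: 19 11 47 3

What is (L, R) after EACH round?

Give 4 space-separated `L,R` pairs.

Answer: 146,99 99,218 218,110 110,139

Derivation:
Round 1 (k=19): L=146 R=99
Round 2 (k=11): L=99 R=218
Round 3 (k=47): L=218 R=110
Round 4 (k=3): L=110 R=139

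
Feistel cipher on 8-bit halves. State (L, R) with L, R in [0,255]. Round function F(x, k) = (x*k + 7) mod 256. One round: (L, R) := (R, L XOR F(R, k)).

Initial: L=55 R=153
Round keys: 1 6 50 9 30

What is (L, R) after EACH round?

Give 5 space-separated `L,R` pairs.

Round 1 (k=1): L=153 R=151
Round 2 (k=6): L=151 R=8
Round 3 (k=50): L=8 R=0
Round 4 (k=9): L=0 R=15
Round 5 (k=30): L=15 R=201

Answer: 153,151 151,8 8,0 0,15 15,201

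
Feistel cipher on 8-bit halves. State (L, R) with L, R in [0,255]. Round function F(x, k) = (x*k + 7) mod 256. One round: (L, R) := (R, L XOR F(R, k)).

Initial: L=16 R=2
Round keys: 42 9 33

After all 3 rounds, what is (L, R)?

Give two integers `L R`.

Answer: 168 228

Derivation:
Round 1 (k=42): L=2 R=75
Round 2 (k=9): L=75 R=168
Round 3 (k=33): L=168 R=228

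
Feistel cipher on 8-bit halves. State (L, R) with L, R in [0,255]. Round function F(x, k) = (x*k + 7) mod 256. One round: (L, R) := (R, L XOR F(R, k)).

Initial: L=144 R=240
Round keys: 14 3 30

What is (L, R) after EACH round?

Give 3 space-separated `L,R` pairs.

Round 1 (k=14): L=240 R=183
Round 2 (k=3): L=183 R=220
Round 3 (k=30): L=220 R=120

Answer: 240,183 183,220 220,120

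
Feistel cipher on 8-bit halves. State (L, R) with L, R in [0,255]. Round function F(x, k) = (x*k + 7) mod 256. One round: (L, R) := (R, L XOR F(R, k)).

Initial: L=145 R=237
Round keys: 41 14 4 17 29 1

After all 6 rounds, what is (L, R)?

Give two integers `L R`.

Round 1 (k=41): L=237 R=109
Round 2 (k=14): L=109 R=16
Round 3 (k=4): L=16 R=42
Round 4 (k=17): L=42 R=193
Round 5 (k=29): L=193 R=206
Round 6 (k=1): L=206 R=20

Answer: 206 20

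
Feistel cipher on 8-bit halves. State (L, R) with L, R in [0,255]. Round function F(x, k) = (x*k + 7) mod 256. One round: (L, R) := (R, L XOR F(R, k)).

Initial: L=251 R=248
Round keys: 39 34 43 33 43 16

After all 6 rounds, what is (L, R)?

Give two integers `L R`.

Round 1 (k=39): L=248 R=52
Round 2 (k=34): L=52 R=23
Round 3 (k=43): L=23 R=208
Round 4 (k=33): L=208 R=192
Round 5 (k=43): L=192 R=151
Round 6 (k=16): L=151 R=183

Answer: 151 183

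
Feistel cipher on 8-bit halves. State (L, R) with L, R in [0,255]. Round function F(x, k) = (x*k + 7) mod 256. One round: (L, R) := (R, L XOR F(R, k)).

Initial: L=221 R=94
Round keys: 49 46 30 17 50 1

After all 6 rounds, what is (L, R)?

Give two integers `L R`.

Answer: 28 14

Derivation:
Round 1 (k=49): L=94 R=216
Round 2 (k=46): L=216 R=137
Round 3 (k=30): L=137 R=205
Round 4 (k=17): L=205 R=45
Round 5 (k=50): L=45 R=28
Round 6 (k=1): L=28 R=14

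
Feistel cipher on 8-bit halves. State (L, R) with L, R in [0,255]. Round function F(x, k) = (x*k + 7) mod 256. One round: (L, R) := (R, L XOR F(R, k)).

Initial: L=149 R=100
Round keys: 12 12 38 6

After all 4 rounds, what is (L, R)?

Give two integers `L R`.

Answer: 107 114

Derivation:
Round 1 (k=12): L=100 R=34
Round 2 (k=12): L=34 R=251
Round 3 (k=38): L=251 R=107
Round 4 (k=6): L=107 R=114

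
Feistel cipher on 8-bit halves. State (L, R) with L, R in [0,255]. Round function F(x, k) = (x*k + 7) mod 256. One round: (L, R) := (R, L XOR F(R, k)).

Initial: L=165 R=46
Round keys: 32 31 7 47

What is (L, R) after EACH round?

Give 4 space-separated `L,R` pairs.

Answer: 46,98 98,203 203,246 246,250

Derivation:
Round 1 (k=32): L=46 R=98
Round 2 (k=31): L=98 R=203
Round 3 (k=7): L=203 R=246
Round 4 (k=47): L=246 R=250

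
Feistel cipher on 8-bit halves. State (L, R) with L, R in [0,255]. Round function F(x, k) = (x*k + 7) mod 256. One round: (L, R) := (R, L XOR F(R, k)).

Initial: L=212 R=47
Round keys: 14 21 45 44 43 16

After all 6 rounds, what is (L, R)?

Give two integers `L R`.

Answer: 84 235

Derivation:
Round 1 (k=14): L=47 R=77
Round 2 (k=21): L=77 R=119
Round 3 (k=45): L=119 R=191
Round 4 (k=44): L=191 R=172
Round 5 (k=43): L=172 R=84
Round 6 (k=16): L=84 R=235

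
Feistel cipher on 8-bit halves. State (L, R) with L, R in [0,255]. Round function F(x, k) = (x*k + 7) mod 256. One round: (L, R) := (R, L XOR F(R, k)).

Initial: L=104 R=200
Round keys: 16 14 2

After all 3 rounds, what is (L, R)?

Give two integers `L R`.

Round 1 (k=16): L=200 R=239
Round 2 (k=14): L=239 R=209
Round 3 (k=2): L=209 R=70

Answer: 209 70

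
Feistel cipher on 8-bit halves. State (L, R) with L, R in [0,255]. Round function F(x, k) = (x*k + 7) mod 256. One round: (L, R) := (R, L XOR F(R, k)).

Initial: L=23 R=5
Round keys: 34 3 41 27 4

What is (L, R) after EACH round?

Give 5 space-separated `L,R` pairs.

Answer: 5,166 166,252 252,197 197,50 50,10

Derivation:
Round 1 (k=34): L=5 R=166
Round 2 (k=3): L=166 R=252
Round 3 (k=41): L=252 R=197
Round 4 (k=27): L=197 R=50
Round 5 (k=4): L=50 R=10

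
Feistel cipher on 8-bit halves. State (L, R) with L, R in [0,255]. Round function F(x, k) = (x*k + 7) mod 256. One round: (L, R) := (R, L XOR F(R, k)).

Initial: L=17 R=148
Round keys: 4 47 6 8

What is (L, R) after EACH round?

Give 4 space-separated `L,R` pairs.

Answer: 148,70 70,117 117,131 131,106

Derivation:
Round 1 (k=4): L=148 R=70
Round 2 (k=47): L=70 R=117
Round 3 (k=6): L=117 R=131
Round 4 (k=8): L=131 R=106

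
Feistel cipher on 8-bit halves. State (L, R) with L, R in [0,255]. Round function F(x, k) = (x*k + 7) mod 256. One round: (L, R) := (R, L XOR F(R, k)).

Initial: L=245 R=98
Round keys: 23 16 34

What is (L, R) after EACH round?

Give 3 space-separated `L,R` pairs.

Round 1 (k=23): L=98 R=32
Round 2 (k=16): L=32 R=101
Round 3 (k=34): L=101 R=81

Answer: 98,32 32,101 101,81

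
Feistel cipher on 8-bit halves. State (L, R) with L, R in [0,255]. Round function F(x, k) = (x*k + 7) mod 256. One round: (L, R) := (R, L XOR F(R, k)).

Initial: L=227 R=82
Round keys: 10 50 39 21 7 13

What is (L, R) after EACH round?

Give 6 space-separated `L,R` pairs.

Round 1 (k=10): L=82 R=216
Round 2 (k=50): L=216 R=101
Round 3 (k=39): L=101 R=178
Round 4 (k=21): L=178 R=196
Round 5 (k=7): L=196 R=209
Round 6 (k=13): L=209 R=96

Answer: 82,216 216,101 101,178 178,196 196,209 209,96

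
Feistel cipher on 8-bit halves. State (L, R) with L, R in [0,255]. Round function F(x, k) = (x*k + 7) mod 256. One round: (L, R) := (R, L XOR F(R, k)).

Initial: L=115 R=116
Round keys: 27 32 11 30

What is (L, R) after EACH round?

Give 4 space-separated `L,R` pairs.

Answer: 116,48 48,115 115,200 200,4

Derivation:
Round 1 (k=27): L=116 R=48
Round 2 (k=32): L=48 R=115
Round 3 (k=11): L=115 R=200
Round 4 (k=30): L=200 R=4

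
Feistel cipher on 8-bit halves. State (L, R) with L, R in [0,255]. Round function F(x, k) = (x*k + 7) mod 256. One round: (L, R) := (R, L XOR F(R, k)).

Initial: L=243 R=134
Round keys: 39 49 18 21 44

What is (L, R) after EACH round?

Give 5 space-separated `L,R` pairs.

Answer: 134,130 130,111 111,87 87,69 69,180

Derivation:
Round 1 (k=39): L=134 R=130
Round 2 (k=49): L=130 R=111
Round 3 (k=18): L=111 R=87
Round 4 (k=21): L=87 R=69
Round 5 (k=44): L=69 R=180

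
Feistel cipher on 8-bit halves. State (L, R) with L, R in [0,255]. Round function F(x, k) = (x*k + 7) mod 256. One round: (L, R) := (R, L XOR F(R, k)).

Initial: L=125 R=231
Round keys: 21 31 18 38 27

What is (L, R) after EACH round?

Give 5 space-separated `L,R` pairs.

Round 1 (k=21): L=231 R=135
Round 2 (k=31): L=135 R=135
Round 3 (k=18): L=135 R=2
Round 4 (k=38): L=2 R=212
Round 5 (k=27): L=212 R=97

Answer: 231,135 135,135 135,2 2,212 212,97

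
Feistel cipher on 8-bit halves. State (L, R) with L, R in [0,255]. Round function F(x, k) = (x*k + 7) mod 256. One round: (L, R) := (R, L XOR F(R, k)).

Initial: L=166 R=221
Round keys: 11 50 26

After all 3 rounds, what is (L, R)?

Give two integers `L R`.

Round 1 (k=11): L=221 R=32
Round 2 (k=50): L=32 R=154
Round 3 (k=26): L=154 R=139

Answer: 154 139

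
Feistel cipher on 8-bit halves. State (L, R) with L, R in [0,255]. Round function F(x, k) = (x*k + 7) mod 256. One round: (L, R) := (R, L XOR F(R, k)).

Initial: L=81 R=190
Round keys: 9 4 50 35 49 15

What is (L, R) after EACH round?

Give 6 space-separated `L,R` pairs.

Round 1 (k=9): L=190 R=228
Round 2 (k=4): L=228 R=41
Round 3 (k=50): L=41 R=237
Round 4 (k=35): L=237 R=71
Round 5 (k=49): L=71 R=115
Round 6 (k=15): L=115 R=131

Answer: 190,228 228,41 41,237 237,71 71,115 115,131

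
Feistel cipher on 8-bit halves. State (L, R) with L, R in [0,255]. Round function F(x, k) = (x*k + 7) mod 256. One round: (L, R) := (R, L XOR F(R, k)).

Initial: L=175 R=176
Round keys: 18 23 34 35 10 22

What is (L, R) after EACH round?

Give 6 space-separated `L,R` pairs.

Answer: 176,200 200,79 79,77 77,193 193,220 220,46

Derivation:
Round 1 (k=18): L=176 R=200
Round 2 (k=23): L=200 R=79
Round 3 (k=34): L=79 R=77
Round 4 (k=35): L=77 R=193
Round 5 (k=10): L=193 R=220
Round 6 (k=22): L=220 R=46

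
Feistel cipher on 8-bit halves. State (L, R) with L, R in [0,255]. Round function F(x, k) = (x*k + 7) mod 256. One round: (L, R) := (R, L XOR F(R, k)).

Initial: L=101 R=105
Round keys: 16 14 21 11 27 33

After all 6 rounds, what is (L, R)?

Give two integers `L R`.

Round 1 (k=16): L=105 R=242
Round 2 (k=14): L=242 R=42
Round 3 (k=21): L=42 R=139
Round 4 (k=11): L=139 R=42
Round 5 (k=27): L=42 R=254
Round 6 (k=33): L=254 R=239

Answer: 254 239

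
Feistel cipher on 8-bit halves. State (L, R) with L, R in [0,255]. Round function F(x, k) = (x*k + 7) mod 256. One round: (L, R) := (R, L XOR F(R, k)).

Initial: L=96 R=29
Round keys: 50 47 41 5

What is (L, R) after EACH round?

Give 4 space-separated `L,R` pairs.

Answer: 29,209 209,123 123,107 107,101

Derivation:
Round 1 (k=50): L=29 R=209
Round 2 (k=47): L=209 R=123
Round 3 (k=41): L=123 R=107
Round 4 (k=5): L=107 R=101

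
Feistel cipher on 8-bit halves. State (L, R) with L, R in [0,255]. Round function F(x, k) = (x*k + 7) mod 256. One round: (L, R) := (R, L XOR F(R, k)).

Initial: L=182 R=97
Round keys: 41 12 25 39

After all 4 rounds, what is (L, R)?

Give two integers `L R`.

Round 1 (k=41): L=97 R=38
Round 2 (k=12): L=38 R=174
Round 3 (k=25): L=174 R=35
Round 4 (k=39): L=35 R=242

Answer: 35 242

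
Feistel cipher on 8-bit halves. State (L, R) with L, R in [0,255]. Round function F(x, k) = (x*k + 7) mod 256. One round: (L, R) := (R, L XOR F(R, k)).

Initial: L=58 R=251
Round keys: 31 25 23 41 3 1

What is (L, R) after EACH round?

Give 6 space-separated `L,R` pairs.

Answer: 251,86 86,150 150,215 215,224 224,112 112,151

Derivation:
Round 1 (k=31): L=251 R=86
Round 2 (k=25): L=86 R=150
Round 3 (k=23): L=150 R=215
Round 4 (k=41): L=215 R=224
Round 5 (k=3): L=224 R=112
Round 6 (k=1): L=112 R=151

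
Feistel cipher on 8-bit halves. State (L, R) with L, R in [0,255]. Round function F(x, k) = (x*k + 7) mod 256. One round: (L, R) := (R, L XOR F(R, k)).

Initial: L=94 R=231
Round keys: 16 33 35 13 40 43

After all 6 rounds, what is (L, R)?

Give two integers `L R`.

Answer: 250 90

Derivation:
Round 1 (k=16): L=231 R=41
Round 2 (k=33): L=41 R=183
Round 3 (k=35): L=183 R=37
Round 4 (k=13): L=37 R=95
Round 5 (k=40): L=95 R=250
Round 6 (k=43): L=250 R=90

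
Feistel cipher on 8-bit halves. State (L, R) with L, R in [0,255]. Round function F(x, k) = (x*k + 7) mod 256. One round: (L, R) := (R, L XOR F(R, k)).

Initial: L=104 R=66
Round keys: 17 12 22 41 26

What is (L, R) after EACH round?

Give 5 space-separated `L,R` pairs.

Answer: 66,1 1,81 81,252 252,50 50,231

Derivation:
Round 1 (k=17): L=66 R=1
Round 2 (k=12): L=1 R=81
Round 3 (k=22): L=81 R=252
Round 4 (k=41): L=252 R=50
Round 5 (k=26): L=50 R=231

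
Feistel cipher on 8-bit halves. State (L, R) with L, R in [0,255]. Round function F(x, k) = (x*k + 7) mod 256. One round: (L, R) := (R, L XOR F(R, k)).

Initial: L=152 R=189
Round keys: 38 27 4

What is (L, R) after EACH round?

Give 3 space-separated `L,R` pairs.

Round 1 (k=38): L=189 R=141
Round 2 (k=27): L=141 R=91
Round 3 (k=4): L=91 R=254

Answer: 189,141 141,91 91,254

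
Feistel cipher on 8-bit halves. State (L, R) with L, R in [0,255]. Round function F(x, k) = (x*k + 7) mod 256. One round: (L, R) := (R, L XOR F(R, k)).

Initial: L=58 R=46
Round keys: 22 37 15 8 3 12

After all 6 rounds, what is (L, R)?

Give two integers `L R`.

Round 1 (k=22): L=46 R=193
Round 2 (k=37): L=193 R=194
Round 3 (k=15): L=194 R=164
Round 4 (k=8): L=164 R=229
Round 5 (k=3): L=229 R=18
Round 6 (k=12): L=18 R=58

Answer: 18 58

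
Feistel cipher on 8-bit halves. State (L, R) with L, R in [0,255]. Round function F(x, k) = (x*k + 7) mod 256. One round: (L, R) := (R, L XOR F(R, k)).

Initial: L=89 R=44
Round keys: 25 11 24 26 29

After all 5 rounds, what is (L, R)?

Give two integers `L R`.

Answer: 240 98

Derivation:
Round 1 (k=25): L=44 R=10
Round 2 (k=11): L=10 R=89
Round 3 (k=24): L=89 R=85
Round 4 (k=26): L=85 R=240
Round 5 (k=29): L=240 R=98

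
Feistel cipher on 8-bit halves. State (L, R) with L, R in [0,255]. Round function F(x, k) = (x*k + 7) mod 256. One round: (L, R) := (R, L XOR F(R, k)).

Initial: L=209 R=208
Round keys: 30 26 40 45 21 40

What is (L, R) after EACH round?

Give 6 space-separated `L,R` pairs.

Answer: 208,182 182,83 83,73 73,143 143,139 139,48

Derivation:
Round 1 (k=30): L=208 R=182
Round 2 (k=26): L=182 R=83
Round 3 (k=40): L=83 R=73
Round 4 (k=45): L=73 R=143
Round 5 (k=21): L=143 R=139
Round 6 (k=40): L=139 R=48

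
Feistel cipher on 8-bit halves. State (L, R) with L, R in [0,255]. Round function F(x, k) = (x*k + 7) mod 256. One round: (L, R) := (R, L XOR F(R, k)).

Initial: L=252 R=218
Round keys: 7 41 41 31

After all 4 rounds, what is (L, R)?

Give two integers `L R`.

Answer: 128 109

Derivation:
Round 1 (k=7): L=218 R=1
Round 2 (k=41): L=1 R=234
Round 3 (k=41): L=234 R=128
Round 4 (k=31): L=128 R=109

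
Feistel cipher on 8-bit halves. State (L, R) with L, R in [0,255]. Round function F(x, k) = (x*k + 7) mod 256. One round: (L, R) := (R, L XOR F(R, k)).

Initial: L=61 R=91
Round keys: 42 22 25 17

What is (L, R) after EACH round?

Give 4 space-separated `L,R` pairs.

Round 1 (k=42): L=91 R=200
Round 2 (k=22): L=200 R=108
Round 3 (k=25): L=108 R=91
Round 4 (k=17): L=91 R=126

Answer: 91,200 200,108 108,91 91,126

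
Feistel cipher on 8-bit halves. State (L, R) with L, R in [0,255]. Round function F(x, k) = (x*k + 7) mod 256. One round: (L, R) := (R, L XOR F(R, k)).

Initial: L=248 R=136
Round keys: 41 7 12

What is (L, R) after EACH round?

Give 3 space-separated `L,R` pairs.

Answer: 136,55 55,0 0,48

Derivation:
Round 1 (k=41): L=136 R=55
Round 2 (k=7): L=55 R=0
Round 3 (k=12): L=0 R=48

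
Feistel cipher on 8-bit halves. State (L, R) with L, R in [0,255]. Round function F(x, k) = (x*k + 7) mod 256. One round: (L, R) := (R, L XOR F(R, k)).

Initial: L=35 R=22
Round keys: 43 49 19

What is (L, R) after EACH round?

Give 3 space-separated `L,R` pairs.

Round 1 (k=43): L=22 R=154
Round 2 (k=49): L=154 R=151
Round 3 (k=19): L=151 R=166

Answer: 22,154 154,151 151,166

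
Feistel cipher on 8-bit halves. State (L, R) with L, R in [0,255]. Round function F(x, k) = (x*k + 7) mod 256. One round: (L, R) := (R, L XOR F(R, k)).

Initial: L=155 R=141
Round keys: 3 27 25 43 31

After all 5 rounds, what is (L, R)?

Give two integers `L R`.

Round 1 (k=3): L=141 R=53
Round 2 (k=27): L=53 R=19
Round 3 (k=25): L=19 R=215
Round 4 (k=43): L=215 R=55
Round 5 (k=31): L=55 R=103

Answer: 55 103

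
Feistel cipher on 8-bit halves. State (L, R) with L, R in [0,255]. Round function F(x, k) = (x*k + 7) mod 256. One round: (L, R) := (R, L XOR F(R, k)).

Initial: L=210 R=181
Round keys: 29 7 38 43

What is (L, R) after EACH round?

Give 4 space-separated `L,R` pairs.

Round 1 (k=29): L=181 R=90
Round 2 (k=7): L=90 R=200
Round 3 (k=38): L=200 R=237
Round 4 (k=43): L=237 R=30

Answer: 181,90 90,200 200,237 237,30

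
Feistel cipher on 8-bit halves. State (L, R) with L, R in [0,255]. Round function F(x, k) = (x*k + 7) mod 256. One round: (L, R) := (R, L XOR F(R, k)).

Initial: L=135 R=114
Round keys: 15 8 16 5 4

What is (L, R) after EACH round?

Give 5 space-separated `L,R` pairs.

Answer: 114,50 50,229 229,101 101,229 229,254

Derivation:
Round 1 (k=15): L=114 R=50
Round 2 (k=8): L=50 R=229
Round 3 (k=16): L=229 R=101
Round 4 (k=5): L=101 R=229
Round 5 (k=4): L=229 R=254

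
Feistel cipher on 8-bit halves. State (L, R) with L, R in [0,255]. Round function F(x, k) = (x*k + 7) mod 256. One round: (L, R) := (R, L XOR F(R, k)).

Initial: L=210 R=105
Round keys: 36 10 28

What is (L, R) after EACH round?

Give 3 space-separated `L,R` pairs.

Answer: 105,25 25,104 104,126

Derivation:
Round 1 (k=36): L=105 R=25
Round 2 (k=10): L=25 R=104
Round 3 (k=28): L=104 R=126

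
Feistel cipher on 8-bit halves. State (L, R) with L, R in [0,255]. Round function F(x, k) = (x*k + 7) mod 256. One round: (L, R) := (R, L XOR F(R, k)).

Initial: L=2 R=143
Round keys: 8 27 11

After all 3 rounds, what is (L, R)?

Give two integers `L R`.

Answer: 185 135

Derivation:
Round 1 (k=8): L=143 R=125
Round 2 (k=27): L=125 R=185
Round 3 (k=11): L=185 R=135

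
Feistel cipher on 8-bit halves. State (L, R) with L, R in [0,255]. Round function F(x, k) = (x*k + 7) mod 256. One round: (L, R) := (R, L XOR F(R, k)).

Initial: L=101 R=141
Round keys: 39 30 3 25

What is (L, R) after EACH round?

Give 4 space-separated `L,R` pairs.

Answer: 141,231 231,148 148,36 36,31

Derivation:
Round 1 (k=39): L=141 R=231
Round 2 (k=30): L=231 R=148
Round 3 (k=3): L=148 R=36
Round 4 (k=25): L=36 R=31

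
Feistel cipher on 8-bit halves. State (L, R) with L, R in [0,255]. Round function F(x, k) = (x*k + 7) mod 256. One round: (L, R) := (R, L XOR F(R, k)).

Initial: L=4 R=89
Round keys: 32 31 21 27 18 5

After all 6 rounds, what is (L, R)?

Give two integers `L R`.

Round 1 (k=32): L=89 R=35
Round 2 (k=31): L=35 R=29
Round 3 (k=21): L=29 R=75
Round 4 (k=27): L=75 R=237
Round 5 (k=18): L=237 R=250
Round 6 (k=5): L=250 R=4

Answer: 250 4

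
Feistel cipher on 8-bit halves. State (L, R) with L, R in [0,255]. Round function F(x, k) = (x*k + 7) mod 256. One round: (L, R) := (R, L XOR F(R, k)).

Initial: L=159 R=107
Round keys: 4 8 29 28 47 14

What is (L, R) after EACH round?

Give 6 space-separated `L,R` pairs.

Round 1 (k=4): L=107 R=44
Round 2 (k=8): L=44 R=12
Round 3 (k=29): L=12 R=79
Round 4 (k=28): L=79 R=167
Round 5 (k=47): L=167 R=255
Round 6 (k=14): L=255 R=94

Answer: 107,44 44,12 12,79 79,167 167,255 255,94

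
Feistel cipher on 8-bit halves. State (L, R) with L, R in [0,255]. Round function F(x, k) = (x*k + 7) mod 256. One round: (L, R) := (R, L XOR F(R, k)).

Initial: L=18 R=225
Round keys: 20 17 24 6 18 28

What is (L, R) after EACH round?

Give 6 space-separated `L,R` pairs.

Round 1 (k=20): L=225 R=137
Round 2 (k=17): L=137 R=193
Round 3 (k=24): L=193 R=150
Round 4 (k=6): L=150 R=74
Round 5 (k=18): L=74 R=173
Round 6 (k=28): L=173 R=185

Answer: 225,137 137,193 193,150 150,74 74,173 173,185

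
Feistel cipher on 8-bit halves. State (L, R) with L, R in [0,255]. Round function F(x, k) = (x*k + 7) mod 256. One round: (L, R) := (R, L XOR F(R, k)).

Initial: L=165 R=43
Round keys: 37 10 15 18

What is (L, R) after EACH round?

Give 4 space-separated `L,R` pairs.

Answer: 43,155 155,62 62,50 50,181

Derivation:
Round 1 (k=37): L=43 R=155
Round 2 (k=10): L=155 R=62
Round 3 (k=15): L=62 R=50
Round 4 (k=18): L=50 R=181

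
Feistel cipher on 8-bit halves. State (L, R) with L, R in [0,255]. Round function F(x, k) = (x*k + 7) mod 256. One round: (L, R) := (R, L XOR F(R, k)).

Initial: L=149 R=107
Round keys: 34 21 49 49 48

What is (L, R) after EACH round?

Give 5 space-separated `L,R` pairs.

Answer: 107,168 168,164 164,195 195,254 254,100

Derivation:
Round 1 (k=34): L=107 R=168
Round 2 (k=21): L=168 R=164
Round 3 (k=49): L=164 R=195
Round 4 (k=49): L=195 R=254
Round 5 (k=48): L=254 R=100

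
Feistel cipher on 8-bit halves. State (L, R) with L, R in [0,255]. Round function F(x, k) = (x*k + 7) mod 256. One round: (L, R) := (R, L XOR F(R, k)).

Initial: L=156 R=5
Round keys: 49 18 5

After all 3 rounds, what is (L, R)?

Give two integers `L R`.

Answer: 194 177

Derivation:
Round 1 (k=49): L=5 R=96
Round 2 (k=18): L=96 R=194
Round 3 (k=5): L=194 R=177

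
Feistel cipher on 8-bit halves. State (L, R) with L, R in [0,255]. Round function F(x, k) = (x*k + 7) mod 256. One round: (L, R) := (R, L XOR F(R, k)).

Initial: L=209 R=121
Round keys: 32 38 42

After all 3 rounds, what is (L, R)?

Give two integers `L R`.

Round 1 (k=32): L=121 R=246
Round 2 (k=38): L=246 R=242
Round 3 (k=42): L=242 R=77

Answer: 242 77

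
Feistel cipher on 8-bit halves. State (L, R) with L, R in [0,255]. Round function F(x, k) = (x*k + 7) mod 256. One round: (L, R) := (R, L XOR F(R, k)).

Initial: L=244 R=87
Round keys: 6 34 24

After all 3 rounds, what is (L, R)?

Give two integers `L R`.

Answer: 38 114

Derivation:
Round 1 (k=6): L=87 R=229
Round 2 (k=34): L=229 R=38
Round 3 (k=24): L=38 R=114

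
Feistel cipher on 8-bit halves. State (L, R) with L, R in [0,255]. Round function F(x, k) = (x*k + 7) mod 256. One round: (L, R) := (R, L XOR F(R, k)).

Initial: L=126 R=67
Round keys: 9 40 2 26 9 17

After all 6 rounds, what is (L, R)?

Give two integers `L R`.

Round 1 (k=9): L=67 R=28
Round 2 (k=40): L=28 R=36
Round 3 (k=2): L=36 R=83
Round 4 (k=26): L=83 R=81
Round 5 (k=9): L=81 R=179
Round 6 (k=17): L=179 R=187

Answer: 179 187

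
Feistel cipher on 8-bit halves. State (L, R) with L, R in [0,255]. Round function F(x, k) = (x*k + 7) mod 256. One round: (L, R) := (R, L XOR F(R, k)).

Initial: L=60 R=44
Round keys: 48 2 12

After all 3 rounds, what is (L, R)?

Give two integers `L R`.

Answer: 209 168

Derivation:
Round 1 (k=48): L=44 R=123
Round 2 (k=2): L=123 R=209
Round 3 (k=12): L=209 R=168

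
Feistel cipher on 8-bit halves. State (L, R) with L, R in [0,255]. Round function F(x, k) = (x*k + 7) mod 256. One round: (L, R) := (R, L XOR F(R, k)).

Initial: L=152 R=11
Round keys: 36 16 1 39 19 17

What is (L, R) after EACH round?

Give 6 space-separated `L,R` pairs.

Answer: 11,11 11,188 188,200 200,195 195,72 72,12

Derivation:
Round 1 (k=36): L=11 R=11
Round 2 (k=16): L=11 R=188
Round 3 (k=1): L=188 R=200
Round 4 (k=39): L=200 R=195
Round 5 (k=19): L=195 R=72
Round 6 (k=17): L=72 R=12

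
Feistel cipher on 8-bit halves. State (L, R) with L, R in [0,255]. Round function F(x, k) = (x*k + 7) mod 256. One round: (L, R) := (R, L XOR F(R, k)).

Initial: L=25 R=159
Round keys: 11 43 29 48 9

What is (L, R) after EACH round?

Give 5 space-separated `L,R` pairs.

Answer: 159,197 197,129 129,97 97,182 182,12

Derivation:
Round 1 (k=11): L=159 R=197
Round 2 (k=43): L=197 R=129
Round 3 (k=29): L=129 R=97
Round 4 (k=48): L=97 R=182
Round 5 (k=9): L=182 R=12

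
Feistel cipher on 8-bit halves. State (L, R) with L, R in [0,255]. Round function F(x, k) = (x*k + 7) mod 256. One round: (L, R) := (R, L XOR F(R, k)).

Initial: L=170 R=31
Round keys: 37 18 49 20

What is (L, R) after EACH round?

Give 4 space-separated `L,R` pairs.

Round 1 (k=37): L=31 R=40
Round 2 (k=18): L=40 R=200
Round 3 (k=49): L=200 R=103
Round 4 (k=20): L=103 R=219

Answer: 31,40 40,200 200,103 103,219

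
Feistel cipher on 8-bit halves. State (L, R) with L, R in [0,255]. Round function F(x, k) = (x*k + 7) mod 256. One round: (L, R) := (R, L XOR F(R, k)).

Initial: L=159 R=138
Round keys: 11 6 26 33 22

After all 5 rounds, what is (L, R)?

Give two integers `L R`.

Round 1 (k=11): L=138 R=106
Round 2 (k=6): L=106 R=9
Round 3 (k=26): L=9 R=155
Round 4 (k=33): L=155 R=11
Round 5 (k=22): L=11 R=98

Answer: 11 98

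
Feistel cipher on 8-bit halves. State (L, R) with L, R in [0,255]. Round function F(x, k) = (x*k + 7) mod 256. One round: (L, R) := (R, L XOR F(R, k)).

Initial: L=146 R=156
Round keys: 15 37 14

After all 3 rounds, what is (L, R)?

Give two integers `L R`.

Round 1 (k=15): L=156 R=185
Round 2 (k=37): L=185 R=88
Round 3 (k=14): L=88 R=110

Answer: 88 110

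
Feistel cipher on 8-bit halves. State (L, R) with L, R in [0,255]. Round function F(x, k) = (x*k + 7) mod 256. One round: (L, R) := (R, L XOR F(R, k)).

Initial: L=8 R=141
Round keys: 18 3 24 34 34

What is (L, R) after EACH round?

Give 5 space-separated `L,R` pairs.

Answer: 141,249 249,127 127,22 22,140 140,137

Derivation:
Round 1 (k=18): L=141 R=249
Round 2 (k=3): L=249 R=127
Round 3 (k=24): L=127 R=22
Round 4 (k=34): L=22 R=140
Round 5 (k=34): L=140 R=137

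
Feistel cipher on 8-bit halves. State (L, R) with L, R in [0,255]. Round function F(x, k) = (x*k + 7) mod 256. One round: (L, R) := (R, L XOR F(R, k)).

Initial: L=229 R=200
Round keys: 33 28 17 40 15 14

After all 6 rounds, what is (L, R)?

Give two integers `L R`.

Round 1 (k=33): L=200 R=42
Round 2 (k=28): L=42 R=87
Round 3 (k=17): L=87 R=228
Round 4 (k=40): L=228 R=240
Round 5 (k=15): L=240 R=243
Round 6 (k=14): L=243 R=161

Answer: 243 161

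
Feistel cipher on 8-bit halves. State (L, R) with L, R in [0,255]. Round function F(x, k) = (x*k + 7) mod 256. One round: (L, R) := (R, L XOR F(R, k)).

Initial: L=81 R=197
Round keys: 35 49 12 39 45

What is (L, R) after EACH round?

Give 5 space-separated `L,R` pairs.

Round 1 (k=35): L=197 R=167
Round 2 (k=49): L=167 R=59
Round 3 (k=12): L=59 R=108
Round 4 (k=39): L=108 R=64
Round 5 (k=45): L=64 R=43

Answer: 197,167 167,59 59,108 108,64 64,43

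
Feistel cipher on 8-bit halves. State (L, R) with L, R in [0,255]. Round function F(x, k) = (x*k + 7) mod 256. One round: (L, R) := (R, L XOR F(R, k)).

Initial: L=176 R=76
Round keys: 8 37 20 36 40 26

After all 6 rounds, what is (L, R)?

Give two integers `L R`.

Round 1 (k=8): L=76 R=215
Round 2 (k=37): L=215 R=86
Round 3 (k=20): L=86 R=104
Round 4 (k=36): L=104 R=241
Round 5 (k=40): L=241 R=199
Round 6 (k=26): L=199 R=204

Answer: 199 204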